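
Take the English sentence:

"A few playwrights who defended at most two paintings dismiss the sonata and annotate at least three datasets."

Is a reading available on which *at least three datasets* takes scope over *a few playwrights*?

Structurally, *at least three datasets* is inside one conjunct of the coordinate structure (*annotate at least three datasets*).
Asymmetric QR out of one conjunct violates the Coordinate Structure Constraint.
*at least three datasets* is confined to the island and cannot take scope over *a few playwrights*.

No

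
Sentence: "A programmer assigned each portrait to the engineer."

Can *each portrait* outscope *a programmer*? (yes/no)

Yes

*each portrait* and *a programmer* are in the same minimal clause.
Clause-internal QR can adjoin the lower DP above the subject, yielding the inverse reading.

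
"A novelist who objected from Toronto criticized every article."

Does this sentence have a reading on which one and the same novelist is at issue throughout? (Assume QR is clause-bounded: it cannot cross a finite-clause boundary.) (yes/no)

This is the *a novelist* > *every article* reading.
That is the surface-scope ordering, which is always one of the available readings — island constraints only ever restrict inverse scope.

Yes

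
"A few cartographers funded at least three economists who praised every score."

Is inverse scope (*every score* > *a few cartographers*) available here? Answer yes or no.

The DP *every score* is contained in the relative clause *who praised every score* modifying *at least three economists*.
A relative clause is a scope island — quantifier raising cannot cross its boundary.
*every score* > *a few cartographers* would require crossing that boundary, which is illicit.

No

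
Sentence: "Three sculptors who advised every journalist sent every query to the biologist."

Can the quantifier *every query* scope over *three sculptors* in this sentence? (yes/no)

Yes

The relative clause *who advised every journalist* modifies *three sculptors*, but *every query* is not inside that relative clause — it is an argument of the matrix verb.
Clause-internal QR can adjoin the lower DP above the subject, yielding the inverse reading.
Both orderings are possible: *three sculptors* > *every query* and *every query* > *three sculptors*.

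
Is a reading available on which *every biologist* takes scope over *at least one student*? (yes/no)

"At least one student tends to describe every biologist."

Yes

Infinitival complements of raising predicates do not block QR; *every biologist* and *at least one student* are effectively clausemates.
No island intervenes, so both surface and inverse scope are derivable.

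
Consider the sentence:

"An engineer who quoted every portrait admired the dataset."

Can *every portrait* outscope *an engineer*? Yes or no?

No

*every portrait* occurs within the relative clause *who quoted every portrait*.
QR out of a relative clause is ruled out by the relative-clause island constraint.
There is no licit LF on which *every portrait* c-commands *an engineer*.
(Only the surface reading survives: one fixed engineer with respect to all the relevant portraits.)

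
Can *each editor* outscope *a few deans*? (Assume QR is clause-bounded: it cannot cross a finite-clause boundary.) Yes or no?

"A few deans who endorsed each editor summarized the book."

No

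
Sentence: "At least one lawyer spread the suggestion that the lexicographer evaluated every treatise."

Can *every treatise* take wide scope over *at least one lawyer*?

The DP *every treatise* is contained in the complex NP *the suggestion that the lexicographer evaluated every treatise*.
The complex NP is opaque for QR — the quantifier is frozen inside the noun's complement.
So the wide-scope reading for *every treatise* is blocked.

No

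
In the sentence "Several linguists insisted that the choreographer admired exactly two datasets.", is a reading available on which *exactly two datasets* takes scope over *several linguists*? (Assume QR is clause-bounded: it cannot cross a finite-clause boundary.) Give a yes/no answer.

No

*exactly two datasets* occurs within the finite complement clause *that the choreographer admired exactly two datasets*.
With QR restricted to its own tensed clause, the embedded quantifier cannot reach a matrix scope position.
The inverse ordering *exactly two datasets* > *several linguists* is therefore underivable.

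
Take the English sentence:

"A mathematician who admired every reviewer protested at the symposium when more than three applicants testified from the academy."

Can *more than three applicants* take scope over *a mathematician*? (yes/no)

*more than three applicants* is embedded in the adjunct clause *when more than three applicants testified from the academy*.
The adjunct-island constraint bars QR out of an adverbial clause.
*more than three applicants* > *a mathematician* would require crossing that boundary, which is illicit.

No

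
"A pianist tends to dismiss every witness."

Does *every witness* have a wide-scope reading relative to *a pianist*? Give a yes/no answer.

Yes

*every witness* is the object of the infinitival complement of a raising predicate; raising infinitives are transparent for QR, so the two DPs are in effect clausemates.
Nothing blocks QR of the lower DP to a position above the higher one, so inverse scope is available.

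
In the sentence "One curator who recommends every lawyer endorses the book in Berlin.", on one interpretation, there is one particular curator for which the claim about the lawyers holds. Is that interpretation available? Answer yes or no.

Yes

The paraphrase describes the scope ordering *one curator* > *every lawyer*.
Nothing needs to raise for *one curator* > *every lawyer*, so no island constraint is at stake.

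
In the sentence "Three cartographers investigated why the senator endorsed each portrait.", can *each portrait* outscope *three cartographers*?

No

The DP *each portrait* is contained in the embedded question *why the senator endorsed each portrait*.
QR across an interrogative CP boundary is ruled out as a wh-island violation.
There is no licit LF on which *each portrait* c-commands *three cartographers*.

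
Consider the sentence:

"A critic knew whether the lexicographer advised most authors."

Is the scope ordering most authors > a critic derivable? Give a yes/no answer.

No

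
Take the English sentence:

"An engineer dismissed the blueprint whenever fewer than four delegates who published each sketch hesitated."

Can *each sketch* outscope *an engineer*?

No

*each sketch* occurs within the relative clause *who published each sketch*, which is itself inside the adjunct *whenever fewer than four delegates who published each sketch hesitated*.
Two island boundaries intervene — the relative clause and the adjunct. Either alone would block QR.
The inverse ordering *each sketch* > *an engineer* is therefore underivable.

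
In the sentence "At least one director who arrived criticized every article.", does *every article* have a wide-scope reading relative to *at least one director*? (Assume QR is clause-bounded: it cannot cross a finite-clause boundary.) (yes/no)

Yes

The relative clause *who arrived* modifies *at least one director*, but *every article* is not inside that relative clause — it is an argument of the matrix verb.
Since no island is crossed, the inverse ordering is licensed alongside surface scope.
Both orderings are possible: *at least one director* > *every article* and *every article* > *at least one director*.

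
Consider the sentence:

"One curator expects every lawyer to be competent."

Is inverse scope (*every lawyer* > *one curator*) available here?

The ECM infinitive is scope-transparent — *every lawyer* is free to raise above *one curator*.
No island intervenes, so both surface and inverse scope are derivable.

Yes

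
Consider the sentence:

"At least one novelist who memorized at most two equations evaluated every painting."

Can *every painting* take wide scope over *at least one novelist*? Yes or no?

*every painting* is a matrix argument; only *at least one novelist* is modified by the relative clause *who memorized at most two equations*, so the RC island is irrelevant to the target quantifier.
No island intervenes, so both surface and inverse scope are derivable.

Yes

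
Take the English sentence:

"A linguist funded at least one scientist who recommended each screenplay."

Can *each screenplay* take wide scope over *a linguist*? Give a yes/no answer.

No

*each screenplay* occurs within the relative clause *who recommended each screenplay* modifying *at least one scientist*.
A relative clause is a scope island — quantifier raising cannot cross its boundary.
So the wide-scope reading for *each screenplay* is blocked.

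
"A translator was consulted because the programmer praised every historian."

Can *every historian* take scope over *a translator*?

*every historian* occurs within the adjunct clause *because the programmer praised every historian*.
Adverbial clauses are not L-marked, so they are barriers for QR — the quantifier cannot escape the adjunct.
There is no licit LF on which *every historian* c-commands *a translator*.
(Only the surface reading survives: one fixed translator with respect to all the relevant historians.)

No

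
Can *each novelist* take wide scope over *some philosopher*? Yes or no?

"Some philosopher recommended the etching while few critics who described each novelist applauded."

No

*each novelist* sits inside the relative clause *who described each novelist*, which is itself inside the adjunct *while few critics who described each novelist applauded*.
The quantifier would have to escape first the RC and then the adjunct — two independent island violations.
The inverse ordering *each novelist* > *some philosopher* is therefore underivable.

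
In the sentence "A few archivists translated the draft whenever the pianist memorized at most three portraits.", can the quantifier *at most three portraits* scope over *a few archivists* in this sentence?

Structurally, *at most three portraits* is inside the adjunct clause *whenever the pianist memorized at most three portraits*.
The adjunct-island constraint bars QR out of an adverbial clause.
So *at most three portraits* cannot raise high enough to outscope *a few archivists*; only the surface ordering *a few archivists* > *at most three portraits* is available.

No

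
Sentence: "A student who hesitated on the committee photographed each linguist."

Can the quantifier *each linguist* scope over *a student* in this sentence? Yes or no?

Yes

*each linguist* is a matrix argument; only *a student* is modified by the relative clause *who hesitated on the committee*, so the RC island is irrelevant to the target quantifier.
No island intervenes, so both surface and inverse scope are derivable.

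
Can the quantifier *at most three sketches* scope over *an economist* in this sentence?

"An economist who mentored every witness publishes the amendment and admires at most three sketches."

No

The DP *at most three sketches* is contained in one conjunct of the coordinate structure (*admires at most three sketches*).
A quantifier cannot raise out of one conjunct of a coordination across the whole coordinate structure — the CSC applies to QR.
*at most three sketches* is confined to the island and cannot take scope over *an economist*.
(Only the surface reading survives: one fixed economist with respect to all the relevant sketches.)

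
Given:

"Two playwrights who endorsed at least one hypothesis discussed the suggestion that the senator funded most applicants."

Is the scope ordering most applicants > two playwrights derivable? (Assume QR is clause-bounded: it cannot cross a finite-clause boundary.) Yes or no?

No

*most applicants* sits inside the complex NP *the suggestion that the senator funded most applicants*.
The complex NP is opaque for QR — the quantifier is frozen inside the noun's complement.
So *most applicants* cannot raise to a position above *two playwrights*.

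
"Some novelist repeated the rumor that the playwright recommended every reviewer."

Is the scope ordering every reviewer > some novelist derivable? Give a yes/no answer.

*every reviewer* occurs within the complex NP *the rumor that the playwright recommended every reviewer*.
A that-clause complement to a noun is an island; QR cannot cross the NP boundary.
So *every reviewer* cannot raise high enough to outscope *some novelist*; only the surface ordering *some novelist* > *every reviewer* is available.

No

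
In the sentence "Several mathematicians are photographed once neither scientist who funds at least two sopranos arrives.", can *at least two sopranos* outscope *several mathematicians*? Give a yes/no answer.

No

Structurally, *at least two sopranos* is inside the relative clause *who funds at least two sopranos*, which is itself inside the adjunct *once neither scientist who funds at least two sopranos arrives*.
Two island boundaries intervene — the relative clause and the adjunct. Either alone would block QR.
So *at least two sopranos* cannot raise high enough to outscope *several mathematicians*; only the surface ordering *several mathematicians* > *at least two sopranos* is available.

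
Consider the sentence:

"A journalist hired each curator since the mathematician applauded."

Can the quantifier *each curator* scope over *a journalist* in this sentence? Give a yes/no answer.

Yes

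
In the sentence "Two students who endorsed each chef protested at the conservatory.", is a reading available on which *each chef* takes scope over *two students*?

No

*each chef* sits inside the relative clause *who endorsed each chef*.
Quantifiers inside a relative clause are trapped there; the RC boundary blocks QR.
The inverse ordering *each chef* > *two students* is therefore underivable.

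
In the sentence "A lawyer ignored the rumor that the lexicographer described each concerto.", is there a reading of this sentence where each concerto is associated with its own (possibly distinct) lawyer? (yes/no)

This is the *each concerto* > *a lawyer* reading.
*each concerto* sits inside the complex NP *the rumor that the lexicographer described each concerto*.
Since the clause is the complement of a nominal head, the CNPC blocks scope extraction.
The inverse ordering *each concerto* > *a lawyer* is therefore underivable.

No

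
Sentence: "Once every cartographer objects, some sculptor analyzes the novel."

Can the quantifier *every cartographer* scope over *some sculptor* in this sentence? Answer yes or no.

No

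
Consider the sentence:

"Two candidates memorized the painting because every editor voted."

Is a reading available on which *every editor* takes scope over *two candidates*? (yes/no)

No

*every editor* sits inside the adjunct clause *because every editor voted*.
Scope out of an adjunct clause is unavailable: QR respects the adjunct-island constraint.
So *every editor* cannot raise high enough to outscope *two candidates*; only the surface ordering *two candidates* > *every editor* is available.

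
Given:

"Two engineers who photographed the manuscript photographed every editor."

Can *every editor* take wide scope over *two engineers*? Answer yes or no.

Yes

The RC *who photographed the manuscript* is an island, but *every editor* is not inside it — it is the matrix object, a clausemate of *two engineers*.
QR within a single clause is free, so the lower quantifier may take scope over the higher one.
So *every editor* > *two engineers* is among the available readings.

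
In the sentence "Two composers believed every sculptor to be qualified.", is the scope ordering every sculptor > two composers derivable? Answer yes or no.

The ECM infinitive is scope-transparent — *every sculptor* is free to raise above *two composers*.
Since no island is crossed, the inverse ordering is licensed alongside surface scope.

Yes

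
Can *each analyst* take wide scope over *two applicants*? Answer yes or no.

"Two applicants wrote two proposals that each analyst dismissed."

*each analyst* occurs within the relative clause *that each analyst dismissed* modifying *two proposals*.
A relative clause is a scope island — quantifier raising cannot cross its boundary.
So *each analyst* cannot raise to a position above *two applicants*.

No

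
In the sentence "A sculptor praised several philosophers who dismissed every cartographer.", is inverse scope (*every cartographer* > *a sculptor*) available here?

No

The target quantifier *every cartographer* is part of the relative clause *who dismissed every cartographer* modifying *several philosophers*.
A relative clause is a scope island — quantifier raising cannot cross its boundary.
*every cartographer* is confined to the island and cannot take scope over *a sculptor*.
(Only the surface reading survives: one fixed sculptor with respect to all the relevant cartographers.)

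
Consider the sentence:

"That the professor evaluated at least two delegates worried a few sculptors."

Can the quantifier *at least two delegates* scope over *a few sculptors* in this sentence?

No

Structurally, *at least two delegates* is inside the sentential subject *that the professor evaluated at least two delegates*.
Clausal subjects are scope islands; QR from inside the subject into the matrix is barred.
So *at least two delegates* cannot raise to a position above *a few sculptors*.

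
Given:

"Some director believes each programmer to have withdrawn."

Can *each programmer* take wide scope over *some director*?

ECM infinitives lack a CP barrier, so *each programmer* can QR over the matrix subject *some director*.
Nothing blocks QR of the lower DP to a position above the higher one, so inverse scope is available.
So *each programmer* > *some director* is among the available readings.

Yes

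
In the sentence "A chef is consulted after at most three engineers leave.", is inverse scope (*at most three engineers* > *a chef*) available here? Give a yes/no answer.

The target quantifier *at most three engineers* is part of the adjunct clause *after at most three engineers leave*.
Adverbial clauses are not L-marked, so they are barriers for QR — the quantifier cannot escape the adjunct.
So *at most three engineers* cannot raise to a position above *a chef*.
(Only the surface reading survives: one fixed chef with respect to all the relevant engineers.)

No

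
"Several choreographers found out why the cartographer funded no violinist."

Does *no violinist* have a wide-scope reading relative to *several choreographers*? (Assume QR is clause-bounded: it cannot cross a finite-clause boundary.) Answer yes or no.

*no violinist* sits inside the embedded question *why the cartographer funded no violinist*.
Embedded wh-clauses are opaque for QR, so the quantifier stays inside the question.
There is no licit LF on which *no violinist* c-commands *several choreographers*.

No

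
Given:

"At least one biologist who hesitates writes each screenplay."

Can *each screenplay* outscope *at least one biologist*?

The relative clause *who hesitates* modifies *at least one biologist*, but *each screenplay* is not inside that relative clause — it is an argument of the matrix verb.
Nothing blocks QR of the lower DP to a position above the higher one, so inverse scope is available.

Yes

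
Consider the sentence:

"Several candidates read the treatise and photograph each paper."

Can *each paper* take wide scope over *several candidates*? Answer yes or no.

Structurally, *each paper* is inside one conjunct of the coordinate structure (*photograph each paper*).
Coordinate structures are islands for non-across-the-board movement, QR included.
So *each paper* cannot raise to a position above *several candidates*.

No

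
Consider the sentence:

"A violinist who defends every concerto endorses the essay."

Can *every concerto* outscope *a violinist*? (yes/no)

*every concerto* sits inside the relative clause *who defends every concerto*.
Relative clauses are scope islands: a quantifier cannot QR out of a relative clause to take scope in the matrix clause.
*every concerto* is confined to the island and cannot take scope over *a violinist*.

No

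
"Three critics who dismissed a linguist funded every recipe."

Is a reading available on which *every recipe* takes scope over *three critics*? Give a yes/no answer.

The relative clause *who dismissed a linguist* modifies *three critics*, but *every recipe* is not inside that relative clause — it is an argument of the matrix verb.
No island intervenes, so both surface and inverse scope are derivable.
The sentence is scopally ambiguous between *three critics* > *every recipe* and *every recipe* > *three critics*.

Yes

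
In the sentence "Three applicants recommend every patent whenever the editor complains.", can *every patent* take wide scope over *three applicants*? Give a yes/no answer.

The adjunct clause does not contain *every patent*, which is the matrix object.
Since no island is crossed, the inverse ordering is licensed alongside surface scope.

Yes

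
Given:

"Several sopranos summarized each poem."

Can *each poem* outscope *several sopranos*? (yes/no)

Yes

*each poem* and *several sopranos* are in the same minimal clause.
Clause-internal QR can adjoin the lower DP above the subject, yielding the inverse reading.
The sentence is scopally ambiguous between *several sopranos* > *each poem* and *each poem* > *several sopranos*.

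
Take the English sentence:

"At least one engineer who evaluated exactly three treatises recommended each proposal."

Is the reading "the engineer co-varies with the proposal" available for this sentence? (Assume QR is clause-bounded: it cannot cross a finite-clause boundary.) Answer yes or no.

Yes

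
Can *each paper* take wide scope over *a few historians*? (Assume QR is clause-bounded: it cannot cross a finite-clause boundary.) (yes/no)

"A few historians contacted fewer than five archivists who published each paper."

No

*each paper* sits inside the relative clause *who published each paper* modifying *fewer than five archivists*.
A relative clause is a scope island — quantifier raising cannot cross its boundary.
*each paper* is confined to the island and cannot take scope over *a few historians*.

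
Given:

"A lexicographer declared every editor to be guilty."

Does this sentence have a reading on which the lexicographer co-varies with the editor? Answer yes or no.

This is the *every editor* > *a lexicographer* reading.
This is an ECM construction: *every editor* is the infinitival subject, Case-marked by the matrix verb, and the infinitive is transparent for QR.
With no island boundary between them, the object can take inverse scope over the subject via ordinary QR within the clause.
So *every editor* > *a lexicographer* is among the available readings.

Yes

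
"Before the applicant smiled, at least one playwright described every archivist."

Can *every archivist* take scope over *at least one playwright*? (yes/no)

Yes

Neither queried DP is inside the adjunct, so the adjunct-island constraint does not apply.
Since no island is crossed, the inverse ordering is licensed alongside surface scope.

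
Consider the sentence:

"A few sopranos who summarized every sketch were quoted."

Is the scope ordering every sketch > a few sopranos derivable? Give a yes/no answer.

No

*every sketch* sits inside the relative clause *who summarized every sketch*.
A relative clause is a scope island — quantifier raising cannot cross its boundary.
*every sketch* is confined to the island and cannot take scope over *a few sopranos*.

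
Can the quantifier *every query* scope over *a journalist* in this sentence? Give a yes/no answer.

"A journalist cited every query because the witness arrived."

Although there is an adjunct clause, *every query* is in the main clause, not inside the adjunct.
Nothing blocks QR of the lower DP to a position above the higher one, so inverse scope is available.

Yes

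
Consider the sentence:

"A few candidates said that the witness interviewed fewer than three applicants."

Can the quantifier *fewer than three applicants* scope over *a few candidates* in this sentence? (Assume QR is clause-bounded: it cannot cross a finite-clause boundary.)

No

*fewer than three applicants* sits inside the finite complement clause *that the witness interviewed fewer than three applicants*.
Finite CP is the ceiling for QR here, by assumption.
Hence only narrow scope for *fewer than three applicants* (under *a few candidates*) survives.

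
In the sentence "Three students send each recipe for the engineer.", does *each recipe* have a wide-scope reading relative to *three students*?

*each recipe* is the matrix object and *three students* the matrix subject; the two are clausemates.
Clause-internal QR can adjoin the lower DP above the subject, yielding the inverse reading.

Yes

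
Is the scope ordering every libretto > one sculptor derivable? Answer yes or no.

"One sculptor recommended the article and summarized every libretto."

The DP *every libretto* is contained in one conjunct of the coordinate structure (*summarized every libretto*).
Coordinate structures are islands for non-across-the-board movement, QR included.
So *every libretto* cannot raise to a position above *one sculptor*.
(Only the surface reading survives: one fixed sculptor with respect to all the relevant librettos.)

No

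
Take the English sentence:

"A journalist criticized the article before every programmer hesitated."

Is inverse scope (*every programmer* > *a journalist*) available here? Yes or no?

No

Structurally, *every programmer* is inside the adjunct clause *before every programmer hesitated*.
Adjuncts are opaque for quantifier raising; a quantifier in an adjunct stays inside it.
So *every programmer* cannot raise to a position above *a journalist*.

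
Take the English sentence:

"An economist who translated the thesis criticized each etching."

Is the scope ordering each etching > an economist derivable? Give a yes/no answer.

Yes

*each etching* is a matrix argument; only *an economist* is modified by the relative clause *who translated the thesis*, so the RC island is irrelevant to the target quantifier.
No island intervenes, so both surface and inverse scope are derivable.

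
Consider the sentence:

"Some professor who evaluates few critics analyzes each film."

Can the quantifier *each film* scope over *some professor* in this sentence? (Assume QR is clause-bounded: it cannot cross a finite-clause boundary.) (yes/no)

*each film* is a matrix argument; only *some professor* is modified by the relative clause *who evaluates few critics*, so the RC island is irrelevant to the target quantifier.
Since no island is crossed, the inverse ordering is licensed alongside surface scope.
Both orderings are possible: *some professor* > *each film* and *each film* > *some professor*.

Yes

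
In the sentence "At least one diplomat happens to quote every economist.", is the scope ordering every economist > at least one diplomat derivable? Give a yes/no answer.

Infinitival complements of raising predicates do not block QR; *every economist* and *at least one diplomat* are effectively clausemates.
Since no island is crossed, the inverse ordering is licensed alongside surface scope.
Both orderings are possible: *at least one diplomat* > *every economist* and *every economist* > *at least one diplomat*.

Yes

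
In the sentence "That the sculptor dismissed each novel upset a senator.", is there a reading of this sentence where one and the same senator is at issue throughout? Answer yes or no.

Yes

The paraphrase describes the scope ordering *a senator* > *each novel*.
Nothing needs to raise out of an island for *a senator* > *each novel*: *a senator* takes scope from its matrix position over the clause containing *each novel*.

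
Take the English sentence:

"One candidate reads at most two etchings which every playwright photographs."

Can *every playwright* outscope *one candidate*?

No

*every playwright* occurs within the relative clause *which every playwright photographs* modifying *at most two etchings*.
Relative clauses block scope extraction: QR cannot target a position outside the modified NP.
The inverse ordering *every playwright* > *one candidate* is therefore underivable.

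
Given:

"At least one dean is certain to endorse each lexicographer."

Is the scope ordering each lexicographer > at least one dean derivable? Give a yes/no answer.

*each lexicographer* is inside a raising infinitive, which is transparent to QR (no CP barrier), so it behaves as a matrix argument.
QR within a single clause is free, so the lower quantifier may take scope over the higher one.

Yes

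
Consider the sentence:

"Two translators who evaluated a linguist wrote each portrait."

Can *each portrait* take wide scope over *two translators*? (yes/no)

Yes

*each portrait* sits in the matrix clause, not in the relative clause on *two translators*.
QR within a single clause is free, so the lower quantifier may take scope over the higher one.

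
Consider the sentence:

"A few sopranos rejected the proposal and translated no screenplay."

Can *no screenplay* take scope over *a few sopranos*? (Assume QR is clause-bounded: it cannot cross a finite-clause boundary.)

*no screenplay* sits inside one conjunct of the coordinate structure (*translated no screenplay*).
Coordinate structures are islands for non-across-the-board movement, QR included.
The inverse ordering *no screenplay* > *a few sopranos* is therefore underivable.

No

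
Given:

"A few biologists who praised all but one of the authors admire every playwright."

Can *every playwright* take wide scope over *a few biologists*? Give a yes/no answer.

Yes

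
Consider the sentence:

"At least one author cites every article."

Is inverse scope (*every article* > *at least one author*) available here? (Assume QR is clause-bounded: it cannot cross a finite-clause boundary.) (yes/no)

Yes

*every article* and *at least one author* are in the same minimal clause.
Clause-internal QR can adjoin the lower DP above the subject, yielding the inverse reading.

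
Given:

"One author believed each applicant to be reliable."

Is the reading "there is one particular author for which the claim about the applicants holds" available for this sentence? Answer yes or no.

Yes

That reading corresponds to *one author* > *each applicant*.
Nothing needs to raise for *one author* > *each applicant*, so no island constraint is at stake.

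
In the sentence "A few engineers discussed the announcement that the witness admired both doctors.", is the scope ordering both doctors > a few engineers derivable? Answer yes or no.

No

The DP *both doctors* is contained in the complex NP *the announcement that the witness admired both doctors*.
The Complex NP Constraint bars QR out of the complement clause of a noun.
So *both doctors* cannot raise to a position above *a few engineers*.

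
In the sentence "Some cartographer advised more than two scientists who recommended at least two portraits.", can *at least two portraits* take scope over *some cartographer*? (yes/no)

No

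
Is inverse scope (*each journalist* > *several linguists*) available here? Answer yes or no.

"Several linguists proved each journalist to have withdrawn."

Yes

*each journalist* is an ECM subject; ECM complements are not islands, and the embedded quantifier may take matrix scope.
QR within a single clause is free, so the lower quantifier may take scope over the higher one.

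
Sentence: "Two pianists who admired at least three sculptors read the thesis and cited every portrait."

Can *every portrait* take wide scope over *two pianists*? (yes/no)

No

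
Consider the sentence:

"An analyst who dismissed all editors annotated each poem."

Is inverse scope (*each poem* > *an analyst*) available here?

Yes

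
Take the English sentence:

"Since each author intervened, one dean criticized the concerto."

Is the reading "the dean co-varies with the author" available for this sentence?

The paraphrase describes the scope ordering *each author* > *one dean*.
*each author* sits inside the adjunct clause *since each author intervened*.
Scope out of an adjunct clause is unavailable: QR respects the adjunct-island constraint.
*each author* is confined to the island and cannot take scope over *one dean*.

No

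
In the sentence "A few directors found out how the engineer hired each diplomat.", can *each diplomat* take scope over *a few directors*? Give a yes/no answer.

No

*each diplomat* occurs within the embedded question *how the engineer hired each diplomat*.
An indirect question is a wh-island; the filled [Spec,CP] blocks QR across the CP edge.
There is no licit LF on which *each diplomat* c-commands *a few directors*.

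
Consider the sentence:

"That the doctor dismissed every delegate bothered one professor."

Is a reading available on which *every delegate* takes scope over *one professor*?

No

The target quantifier *every delegate* is part of the sentential subject *that the doctor dismissed every delegate*.
The subject-island constraint blocks QR out of a clausal subject.
So the wide-scope reading for *every delegate* is blocked.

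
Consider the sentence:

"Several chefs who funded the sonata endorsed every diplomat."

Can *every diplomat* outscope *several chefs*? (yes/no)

The relative clause *who funded the sonata* modifies *several chefs*, but *every diplomat* is not inside that relative clause — it is an argument of the matrix verb.
Clause-internal QR can adjoin the lower DP above the subject, yielding the inverse reading.
The sentence is scopally ambiguous between *several chefs* > *every diplomat* and *every diplomat* > *several chefs*.

Yes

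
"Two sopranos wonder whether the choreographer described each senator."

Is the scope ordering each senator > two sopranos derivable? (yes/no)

*each senator* sits inside the embedded question *whether the choreographer described each senator*.
Embedded questions are wh-islands: a quantifier inside an indirect question cannot QR into the matrix clause.
So *each senator* cannot raise high enough to outscope *two sopranos*; only the surface ordering *two sopranos* > *each senator* is available.

No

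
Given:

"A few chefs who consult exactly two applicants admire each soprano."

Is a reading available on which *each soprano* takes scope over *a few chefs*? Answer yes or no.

Yes

Although the sentence contains a relative clause (*who consult exactly two applicants*), *each soprano* is outside it, in the matrix VP.
QR within a single clause is free, so the lower quantifier may take scope over the higher one.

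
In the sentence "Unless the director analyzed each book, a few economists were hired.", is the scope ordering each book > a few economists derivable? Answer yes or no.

*each book* occurs within the adjunct clause *unless the director analyzed each book*.
Adverbial clauses are not L-marked, so they are barriers for QR — the quantifier cannot escape the adjunct.
*each book* is confined to the island and cannot take scope over *a few economists*.

No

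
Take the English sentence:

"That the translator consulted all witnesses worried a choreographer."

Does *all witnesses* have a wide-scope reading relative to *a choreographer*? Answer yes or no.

The DP *all witnesses* is contained in the sentential subject *that the translator consulted all witnesses*.
Clausal subjects are scope islands; QR from inside the subject into the matrix is barred.
There is no licit LF on which *all witnesses* c-commands *a choreographer*.

No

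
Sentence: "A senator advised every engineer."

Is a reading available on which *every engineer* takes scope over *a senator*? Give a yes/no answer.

Yes

*a senator* and *every engineer* are co-arguments of the matrix verb, with nothing but a clause-internal boundary between them.
Since no island is crossed, the inverse ordering is licensed alongside surface scope.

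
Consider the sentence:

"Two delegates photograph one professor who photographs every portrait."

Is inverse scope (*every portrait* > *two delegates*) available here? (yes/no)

No

*every portrait* sits inside the relative clause *who photographs every portrait* modifying *one professor*.
Quantifiers inside a relative clause are trapped there; the RC boundary blocks QR.
So *every portrait* cannot raise high enough to outscope *two delegates*; only the surface ordering *two delegates* > *every portrait* is available.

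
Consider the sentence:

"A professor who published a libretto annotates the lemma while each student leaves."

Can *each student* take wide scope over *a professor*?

*each student* sits inside the adjunct clause *while each student leaves*.
Adjuncts are opaque for quantifier raising; a quantifier in an adjunct stays inside it.
So *each student* cannot raise to a position above *a professor*.
(Only the surface reading survives: one fixed professor with respect to all the relevant students.)

No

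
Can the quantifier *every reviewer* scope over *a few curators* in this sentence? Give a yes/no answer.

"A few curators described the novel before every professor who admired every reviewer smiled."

*every reviewer* sits inside the relative clause *who admired every reviewer*, which is itself inside the adjunct *before every professor who admired every reviewer smiled*.
Even if one barrier were somehow void, the other would still block QR.
There is no licit LF on which *every reviewer* c-commands *a few curators*.

No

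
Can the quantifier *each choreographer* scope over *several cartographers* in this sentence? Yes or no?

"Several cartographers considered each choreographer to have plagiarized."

Yes

The ECM infinitive is scope-transparent — *each choreographer* is free to raise above *several cartographers*.
With no island boundary between them, the object can take inverse scope over the subject via ordinary QR within the clause.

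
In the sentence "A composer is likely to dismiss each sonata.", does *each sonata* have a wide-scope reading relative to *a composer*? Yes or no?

Raising constructions are monoclausal for scope purposes; *each sonata* is not separated from *a composer* by any island.
Ordinary QR to a clause-peripheral position gives the wide-scope LF for the lower DP.

Yes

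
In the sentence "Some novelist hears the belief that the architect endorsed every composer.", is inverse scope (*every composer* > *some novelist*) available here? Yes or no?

*every composer* is embedded in the complex NP *the belief that the architect endorsed every composer*.
The Complex NP Constraint bars QR out of the complement clause of a noun.
So the wide-scope reading for *every composer* is blocked.
(Only the surface reading survives: one fixed novelist with respect to all the relevant composers.)

No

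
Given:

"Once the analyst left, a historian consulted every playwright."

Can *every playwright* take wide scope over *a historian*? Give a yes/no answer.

The adjunct island is irrelevant here — *every playwright* and *a historian* are both in the matrix clause.
Since no island is crossed, the inverse ordering is licensed alongside surface scope.

Yes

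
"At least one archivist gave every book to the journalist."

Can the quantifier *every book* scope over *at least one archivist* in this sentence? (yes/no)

Yes

*every book* is the matrix object and *at least one archivist* the matrix subject; the two are clausemates.
QR within a single clause is free, so the lower quantifier may take scope over the higher one.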